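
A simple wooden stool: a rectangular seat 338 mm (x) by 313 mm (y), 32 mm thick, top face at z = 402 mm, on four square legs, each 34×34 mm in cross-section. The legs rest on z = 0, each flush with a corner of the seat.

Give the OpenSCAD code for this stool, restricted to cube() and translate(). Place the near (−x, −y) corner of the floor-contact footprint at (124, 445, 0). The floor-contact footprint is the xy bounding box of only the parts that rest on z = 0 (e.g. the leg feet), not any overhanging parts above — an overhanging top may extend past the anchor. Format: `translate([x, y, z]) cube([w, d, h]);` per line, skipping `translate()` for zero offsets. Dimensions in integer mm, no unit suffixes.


translate([124, 445, 370]) cube([338, 313, 32]);
translate([124, 445, 0]) cube([34, 34, 370]);
translate([428, 445, 0]) cube([34, 34, 370]);
translate([124, 724, 0]) cube([34, 34, 370]);
translate([428, 724, 0]) cube([34, 34, 370]);


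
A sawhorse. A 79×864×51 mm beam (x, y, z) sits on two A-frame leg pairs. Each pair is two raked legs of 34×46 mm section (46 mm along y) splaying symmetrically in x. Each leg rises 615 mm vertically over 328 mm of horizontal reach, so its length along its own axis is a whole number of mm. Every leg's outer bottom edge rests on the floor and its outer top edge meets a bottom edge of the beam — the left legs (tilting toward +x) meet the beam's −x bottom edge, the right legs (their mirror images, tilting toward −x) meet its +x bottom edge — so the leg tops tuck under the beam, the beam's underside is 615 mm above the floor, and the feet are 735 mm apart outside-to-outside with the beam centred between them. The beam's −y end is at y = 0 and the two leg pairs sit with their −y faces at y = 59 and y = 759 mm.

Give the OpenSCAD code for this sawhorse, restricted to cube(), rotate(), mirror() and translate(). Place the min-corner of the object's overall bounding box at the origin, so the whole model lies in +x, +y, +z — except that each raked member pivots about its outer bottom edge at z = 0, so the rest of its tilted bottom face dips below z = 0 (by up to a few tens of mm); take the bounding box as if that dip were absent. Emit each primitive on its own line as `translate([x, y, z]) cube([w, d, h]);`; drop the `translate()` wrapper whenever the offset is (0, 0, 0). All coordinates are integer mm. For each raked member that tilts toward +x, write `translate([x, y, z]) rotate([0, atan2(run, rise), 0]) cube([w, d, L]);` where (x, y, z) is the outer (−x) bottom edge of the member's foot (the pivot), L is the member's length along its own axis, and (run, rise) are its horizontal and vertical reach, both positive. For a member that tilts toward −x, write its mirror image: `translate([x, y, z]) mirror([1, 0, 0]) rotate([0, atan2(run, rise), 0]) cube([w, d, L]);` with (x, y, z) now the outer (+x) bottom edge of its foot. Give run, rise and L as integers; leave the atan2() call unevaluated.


translate([328, 0, 615]) cube([79, 864, 51]);
translate([0, 59, 0]) rotate([0, atan2(328, 615), 0]) cube([34, 46, 697]);
translate([735, 59, 0]) mirror([1, 0, 0]) rotate([0, atan2(328, 615), 0]) cube([34, 46, 697]);
translate([0, 759, 0]) rotate([0, atan2(328, 615), 0]) cube([34, 46, 697]);
translate([735, 759, 0]) mirror([1, 0, 0]) rotate([0, atan2(328, 615), 0]) cube([34, 46, 697]);


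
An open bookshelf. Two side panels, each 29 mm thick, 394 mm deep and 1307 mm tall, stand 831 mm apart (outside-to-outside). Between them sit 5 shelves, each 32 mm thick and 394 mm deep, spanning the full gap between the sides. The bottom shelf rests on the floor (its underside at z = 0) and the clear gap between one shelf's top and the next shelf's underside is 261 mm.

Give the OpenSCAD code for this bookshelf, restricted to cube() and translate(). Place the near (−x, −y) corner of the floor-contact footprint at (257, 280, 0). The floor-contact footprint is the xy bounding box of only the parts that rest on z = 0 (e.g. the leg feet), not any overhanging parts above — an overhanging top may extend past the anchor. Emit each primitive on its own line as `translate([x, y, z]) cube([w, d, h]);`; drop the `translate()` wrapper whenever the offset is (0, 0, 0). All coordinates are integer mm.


translate([257, 280, 0]) cube([29, 394, 1307]);
translate([1059, 280, 0]) cube([29, 394, 1307]);
translate([286, 280, 0]) cube([773, 394, 32]);
translate([286, 280, 293]) cube([773, 394, 32]);
translate([286, 280, 586]) cube([773, 394, 32]);
translate([286, 280, 879]) cube([773, 394, 32]);
translate([286, 280, 1172]) cube([773, 394, 32]);


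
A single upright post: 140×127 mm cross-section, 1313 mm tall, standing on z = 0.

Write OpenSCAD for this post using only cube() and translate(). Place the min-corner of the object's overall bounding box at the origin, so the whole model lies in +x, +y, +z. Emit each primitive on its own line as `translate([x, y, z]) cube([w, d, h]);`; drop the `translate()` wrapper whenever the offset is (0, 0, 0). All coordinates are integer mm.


cube([140, 127, 1313]);


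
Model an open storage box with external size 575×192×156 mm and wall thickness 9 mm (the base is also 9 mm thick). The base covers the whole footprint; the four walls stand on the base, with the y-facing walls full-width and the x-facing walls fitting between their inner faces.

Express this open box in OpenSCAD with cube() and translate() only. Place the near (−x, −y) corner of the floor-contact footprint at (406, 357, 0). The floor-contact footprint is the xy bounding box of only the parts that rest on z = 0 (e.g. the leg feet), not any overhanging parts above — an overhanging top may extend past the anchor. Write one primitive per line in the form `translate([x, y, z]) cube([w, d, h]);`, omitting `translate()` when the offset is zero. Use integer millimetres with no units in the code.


translate([406, 357, 0]) cube([575, 192, 9]);
translate([406, 357, 9]) cube([575, 9, 147]);
translate([406, 540, 9]) cube([575, 9, 147]);
translate([406, 366, 9]) cube([9, 174, 147]);
translate([972, 366, 9]) cube([9, 174, 147]);


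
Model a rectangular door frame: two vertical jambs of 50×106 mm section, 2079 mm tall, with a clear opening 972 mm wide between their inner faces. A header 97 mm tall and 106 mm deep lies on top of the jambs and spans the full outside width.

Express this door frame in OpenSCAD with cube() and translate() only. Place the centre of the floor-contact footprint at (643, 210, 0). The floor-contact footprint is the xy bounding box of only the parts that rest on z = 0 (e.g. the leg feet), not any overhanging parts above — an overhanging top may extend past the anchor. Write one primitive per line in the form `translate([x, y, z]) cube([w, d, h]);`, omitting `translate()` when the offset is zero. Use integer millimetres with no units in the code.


translate([107, 157, 0]) cube([50, 106, 2079]);
translate([1129, 157, 0]) cube([50, 106, 2079]);
translate([107, 157, 2079]) cube([1072, 106, 97]);


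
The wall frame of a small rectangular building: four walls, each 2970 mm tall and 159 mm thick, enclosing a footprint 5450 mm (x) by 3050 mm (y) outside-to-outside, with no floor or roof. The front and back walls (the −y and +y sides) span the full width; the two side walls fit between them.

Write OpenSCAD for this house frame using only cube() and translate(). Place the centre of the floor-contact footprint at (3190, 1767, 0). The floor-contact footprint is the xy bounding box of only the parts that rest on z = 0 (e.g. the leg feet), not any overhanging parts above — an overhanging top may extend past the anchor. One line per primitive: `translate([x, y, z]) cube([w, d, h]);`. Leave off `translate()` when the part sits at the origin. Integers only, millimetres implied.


translate([465, 242, 0]) cube([5450, 159, 2970]);
translate([465, 3133, 0]) cube([5450, 159, 2970]);
translate([465, 401, 0]) cube([159, 2732, 2970]);
translate([5756, 401, 0]) cube([159, 2732, 2970]);


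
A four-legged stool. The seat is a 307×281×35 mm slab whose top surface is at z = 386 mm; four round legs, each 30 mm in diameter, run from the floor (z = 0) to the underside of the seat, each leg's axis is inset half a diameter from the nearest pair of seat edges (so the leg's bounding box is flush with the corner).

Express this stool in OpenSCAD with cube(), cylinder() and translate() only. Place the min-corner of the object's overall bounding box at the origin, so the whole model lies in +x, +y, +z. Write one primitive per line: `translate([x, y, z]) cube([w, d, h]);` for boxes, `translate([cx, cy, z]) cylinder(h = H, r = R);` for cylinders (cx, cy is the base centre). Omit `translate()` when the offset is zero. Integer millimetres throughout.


translate([0, 0, 351]) cube([307, 281, 35]);
translate([15, 15, 0]) cylinder(h = 351, r = 15);
translate([292, 15, 0]) cylinder(h = 351, r = 15);
translate([15, 266, 0]) cylinder(h = 351, r = 15);
translate([292, 266, 0]) cylinder(h = 351, r = 15);


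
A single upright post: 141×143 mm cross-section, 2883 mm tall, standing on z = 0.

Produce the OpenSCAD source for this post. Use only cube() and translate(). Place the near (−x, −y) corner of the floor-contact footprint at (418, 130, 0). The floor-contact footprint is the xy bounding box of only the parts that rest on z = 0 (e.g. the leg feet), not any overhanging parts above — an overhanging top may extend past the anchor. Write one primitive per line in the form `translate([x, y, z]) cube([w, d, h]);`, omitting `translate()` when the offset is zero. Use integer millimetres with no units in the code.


translate([418, 130, 0]) cube([141, 143, 2883]);


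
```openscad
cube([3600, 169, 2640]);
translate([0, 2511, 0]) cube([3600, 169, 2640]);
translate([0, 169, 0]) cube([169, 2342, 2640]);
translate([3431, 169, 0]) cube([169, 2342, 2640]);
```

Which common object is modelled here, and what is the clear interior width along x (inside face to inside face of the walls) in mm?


A house (or room) frame. The interior width is 3262 mm.

Four 2640 mm walls enclosing a rectangle with no floor or roof — a room or house frame. Outside width is 3600 mm and wall thickness is 169 mm, so the interior width is 3600 − 2 × 169 = 3262 mm.


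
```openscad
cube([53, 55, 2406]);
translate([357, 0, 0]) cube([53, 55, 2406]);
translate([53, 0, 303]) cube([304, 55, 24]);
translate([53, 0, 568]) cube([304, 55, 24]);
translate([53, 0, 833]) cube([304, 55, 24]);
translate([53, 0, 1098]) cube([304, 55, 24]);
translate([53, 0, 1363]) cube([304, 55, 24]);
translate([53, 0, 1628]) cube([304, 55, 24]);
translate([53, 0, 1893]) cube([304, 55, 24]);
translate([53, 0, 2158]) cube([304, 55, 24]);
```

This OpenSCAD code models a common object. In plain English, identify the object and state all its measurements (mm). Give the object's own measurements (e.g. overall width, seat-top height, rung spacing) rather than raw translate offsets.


A straight ladder. Two 53×55 mm vertical rails, 2406 mm tall, stand 410 mm apart (outside-to-outside) with their front faces coplanar on the −y side. 8 rungs, each 55 mm deep and 24 mm tall, span between the inner faces of the rails, front faces flush with the rails. The lowest rung's underside is at z = 303 mm and rungs are spaced 265 mm apart (underside to underside).


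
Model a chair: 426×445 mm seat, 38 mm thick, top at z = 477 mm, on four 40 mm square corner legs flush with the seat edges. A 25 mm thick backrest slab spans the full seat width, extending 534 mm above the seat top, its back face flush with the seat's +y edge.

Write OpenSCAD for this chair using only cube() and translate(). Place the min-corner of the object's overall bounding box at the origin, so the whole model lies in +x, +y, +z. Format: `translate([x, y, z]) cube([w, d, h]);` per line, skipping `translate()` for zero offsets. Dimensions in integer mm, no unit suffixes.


translate([0, 0, 439]) cube([426, 445, 38]);
cube([40, 40, 439]);
translate([386, 0, 0]) cube([40, 40, 439]);
translate([0, 405, 0]) cube([40, 40, 439]);
translate([386, 405, 0]) cube([40, 40, 439]);
translate([0, 420, 477]) cube([426, 25, 534]);


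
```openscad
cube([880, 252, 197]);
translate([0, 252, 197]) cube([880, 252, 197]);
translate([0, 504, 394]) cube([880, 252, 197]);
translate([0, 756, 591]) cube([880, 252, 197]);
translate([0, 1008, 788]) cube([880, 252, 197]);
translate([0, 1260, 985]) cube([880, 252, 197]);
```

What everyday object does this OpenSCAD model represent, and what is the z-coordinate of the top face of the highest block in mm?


A staircase. The total rise is 1182 mm.

6 identical blocks, each offset up and back from the previous — a staircase. Each step is 197 mm tall and there are 6 of them, so the total rise is 6 × 197 = 1182 mm.


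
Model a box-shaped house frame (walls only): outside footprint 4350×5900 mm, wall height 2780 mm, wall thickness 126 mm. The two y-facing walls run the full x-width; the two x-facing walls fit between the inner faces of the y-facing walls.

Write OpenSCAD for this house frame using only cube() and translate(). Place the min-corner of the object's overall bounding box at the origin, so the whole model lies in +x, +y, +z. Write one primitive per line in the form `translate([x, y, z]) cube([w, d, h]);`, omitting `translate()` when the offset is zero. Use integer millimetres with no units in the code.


cube([4350, 126, 2780]);
translate([0, 5774, 0]) cube([4350, 126, 2780]);
translate([0, 126, 0]) cube([126, 5648, 2780]);
translate([4224, 126, 0]) cube([126, 5648, 2780]);


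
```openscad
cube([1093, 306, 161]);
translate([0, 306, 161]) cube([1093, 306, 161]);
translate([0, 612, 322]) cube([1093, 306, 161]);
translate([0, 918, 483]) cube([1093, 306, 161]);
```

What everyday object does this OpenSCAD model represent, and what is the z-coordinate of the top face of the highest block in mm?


A staircase. The total rise is 644 mm.

4 identical blocks, each offset up and back from the previous — a staircase. Each step is 161 mm tall and there are 4 of them, so the total rise is 4 × 161 = 644 mm.


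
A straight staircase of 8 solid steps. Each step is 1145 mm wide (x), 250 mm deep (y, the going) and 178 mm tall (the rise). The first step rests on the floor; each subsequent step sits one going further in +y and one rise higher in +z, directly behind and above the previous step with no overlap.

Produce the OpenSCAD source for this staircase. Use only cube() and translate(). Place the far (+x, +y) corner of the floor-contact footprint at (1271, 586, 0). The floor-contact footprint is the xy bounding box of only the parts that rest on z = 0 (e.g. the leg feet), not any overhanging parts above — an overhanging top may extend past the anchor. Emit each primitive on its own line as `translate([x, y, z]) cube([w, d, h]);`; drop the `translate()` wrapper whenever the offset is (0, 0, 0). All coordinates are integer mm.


translate([126, 336, 0]) cube([1145, 250, 178]);
translate([126, 586, 178]) cube([1145, 250, 178]);
translate([126, 836, 356]) cube([1145, 250, 178]);
translate([126, 1086, 534]) cube([1145, 250, 178]);
translate([126, 1336, 712]) cube([1145, 250, 178]);
translate([126, 1586, 890]) cube([1145, 250, 178]);
translate([126, 1836, 1068]) cube([1145, 250, 178]);
translate([126, 2086, 1246]) cube([1145, 250, 178]);


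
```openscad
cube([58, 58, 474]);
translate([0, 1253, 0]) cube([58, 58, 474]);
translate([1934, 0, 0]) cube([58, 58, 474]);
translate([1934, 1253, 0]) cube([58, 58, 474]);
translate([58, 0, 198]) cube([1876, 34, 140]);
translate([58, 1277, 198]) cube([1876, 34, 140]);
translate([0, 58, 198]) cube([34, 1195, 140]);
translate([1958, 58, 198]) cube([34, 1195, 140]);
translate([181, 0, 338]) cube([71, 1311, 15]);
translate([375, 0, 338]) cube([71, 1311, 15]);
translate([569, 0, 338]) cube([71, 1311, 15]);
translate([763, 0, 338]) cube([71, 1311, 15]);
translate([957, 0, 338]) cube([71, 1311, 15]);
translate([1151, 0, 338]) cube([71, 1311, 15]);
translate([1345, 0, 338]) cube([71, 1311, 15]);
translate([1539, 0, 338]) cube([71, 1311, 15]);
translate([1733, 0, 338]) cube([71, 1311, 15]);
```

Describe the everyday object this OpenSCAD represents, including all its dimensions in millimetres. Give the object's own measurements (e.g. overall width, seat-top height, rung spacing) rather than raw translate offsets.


A bed frame 1992 mm long (x) by 1311 mm wide (y). Four 58×58 mm corner posts, 474 mm tall, at the corners of the footprint. Four rails of 34 mm thickness and 140 mm height run between adjacent posts with their undersides at z = 198 mm, their outer faces flush with the outside of the frame (the two x-running rails run between the posts' inner faces; the two y-running rails run between the posts' inner faces). 9 slats, each 71 mm wide (x) and 15 mm thick, lie across the top of the two x-running rails, running the full 1311 mm width of the frame in y; along x they sit between the end posts with a 123 mm gap after the −x posts and between neighbouring slats, leaving 130 mm before the +x posts.


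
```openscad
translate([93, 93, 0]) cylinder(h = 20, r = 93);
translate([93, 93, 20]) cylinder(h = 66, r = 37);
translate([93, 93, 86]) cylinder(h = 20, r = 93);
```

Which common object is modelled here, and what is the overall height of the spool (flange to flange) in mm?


A spool. The overall height is 106 mm.

Three coaxial cylinders, large–small–large — a spool. Two 20 mm flanges and a 66 mm core give 20 + 66 + 20 = 106 mm.


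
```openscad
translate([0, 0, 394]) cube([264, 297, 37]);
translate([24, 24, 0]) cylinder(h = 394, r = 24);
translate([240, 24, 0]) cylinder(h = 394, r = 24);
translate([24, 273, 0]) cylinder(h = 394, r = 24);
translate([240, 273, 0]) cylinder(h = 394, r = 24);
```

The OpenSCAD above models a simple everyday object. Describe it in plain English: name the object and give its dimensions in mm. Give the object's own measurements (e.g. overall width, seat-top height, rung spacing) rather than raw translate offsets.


A four-legged stool. The seat is a 264×297×37 mm slab whose top surface is at z = 431 mm; four round legs, each 48 mm in diameter, run from the floor (z = 0) to the underside of the seat, each leg's axis is inset half a diameter from the nearest pair of seat edges (so the leg's bounding box is flush with the corner).


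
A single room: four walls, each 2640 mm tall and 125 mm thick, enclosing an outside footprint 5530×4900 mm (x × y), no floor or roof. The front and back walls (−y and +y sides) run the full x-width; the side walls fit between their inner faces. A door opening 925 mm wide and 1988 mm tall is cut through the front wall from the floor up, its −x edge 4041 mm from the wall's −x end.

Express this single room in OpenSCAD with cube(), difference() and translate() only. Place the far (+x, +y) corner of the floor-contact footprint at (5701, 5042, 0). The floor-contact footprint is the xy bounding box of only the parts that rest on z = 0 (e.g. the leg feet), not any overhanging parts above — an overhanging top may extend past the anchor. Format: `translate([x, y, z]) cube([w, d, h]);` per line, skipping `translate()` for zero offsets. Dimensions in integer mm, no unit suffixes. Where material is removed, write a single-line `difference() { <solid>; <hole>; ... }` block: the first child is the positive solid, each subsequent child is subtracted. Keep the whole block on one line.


difference() { translate([171, 142, 0]) cube([5530, 125, 2640]); translate([4212, 142, 0]) cube([925, 125, 1988]); }
translate([171, 4917, 0]) cube([5530, 125, 2640]);
translate([171, 267, 0]) cube([125, 4650, 2640]);
translate([5576, 267, 0]) cube([125, 4650, 2640]);


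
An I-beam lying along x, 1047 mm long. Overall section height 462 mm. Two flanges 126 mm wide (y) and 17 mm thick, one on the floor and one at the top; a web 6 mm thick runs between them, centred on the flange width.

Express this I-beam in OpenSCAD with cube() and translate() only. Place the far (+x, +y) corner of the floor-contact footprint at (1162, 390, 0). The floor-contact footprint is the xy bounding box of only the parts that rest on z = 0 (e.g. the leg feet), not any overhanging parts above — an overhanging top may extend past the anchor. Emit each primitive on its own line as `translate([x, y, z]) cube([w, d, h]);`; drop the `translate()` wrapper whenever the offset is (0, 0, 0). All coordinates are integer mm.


translate([115, 264, 0]) cube([1047, 126, 17]);
translate([115, 324, 17]) cube([1047, 6, 428]);
translate([115, 264, 445]) cube([1047, 126, 17]);


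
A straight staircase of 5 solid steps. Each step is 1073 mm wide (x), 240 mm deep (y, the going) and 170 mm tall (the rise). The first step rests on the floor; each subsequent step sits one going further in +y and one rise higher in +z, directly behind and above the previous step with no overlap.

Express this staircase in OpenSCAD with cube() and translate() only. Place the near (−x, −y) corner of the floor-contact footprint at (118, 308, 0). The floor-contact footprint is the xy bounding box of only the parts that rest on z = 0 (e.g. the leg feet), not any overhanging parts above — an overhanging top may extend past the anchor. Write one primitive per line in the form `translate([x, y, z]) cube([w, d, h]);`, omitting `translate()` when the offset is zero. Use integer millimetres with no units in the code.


translate([118, 308, 0]) cube([1073, 240, 170]);
translate([118, 548, 170]) cube([1073, 240, 170]);
translate([118, 788, 340]) cube([1073, 240, 170]);
translate([118, 1028, 510]) cube([1073, 240, 170]);
translate([118, 1268, 680]) cube([1073, 240, 170]);


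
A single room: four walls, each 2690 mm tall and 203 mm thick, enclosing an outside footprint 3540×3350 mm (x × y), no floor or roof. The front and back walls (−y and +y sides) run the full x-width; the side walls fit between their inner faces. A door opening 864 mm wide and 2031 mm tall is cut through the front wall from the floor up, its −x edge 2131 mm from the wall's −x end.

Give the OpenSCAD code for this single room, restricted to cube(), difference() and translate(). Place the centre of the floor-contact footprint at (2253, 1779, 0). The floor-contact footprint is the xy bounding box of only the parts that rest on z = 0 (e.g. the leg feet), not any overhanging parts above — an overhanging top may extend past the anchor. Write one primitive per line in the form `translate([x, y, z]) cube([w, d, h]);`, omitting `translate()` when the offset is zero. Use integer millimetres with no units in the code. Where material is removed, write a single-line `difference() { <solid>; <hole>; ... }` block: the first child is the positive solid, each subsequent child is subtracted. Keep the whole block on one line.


difference() { translate([483, 104, 0]) cube([3540, 203, 2690]); translate([2614, 104, 0]) cube([864, 203, 2031]); }
translate([483, 3251, 0]) cube([3540, 203, 2690]);
translate([483, 307, 0]) cube([203, 2944, 2690]);
translate([3820, 307, 0]) cube([203, 2944, 2690]);


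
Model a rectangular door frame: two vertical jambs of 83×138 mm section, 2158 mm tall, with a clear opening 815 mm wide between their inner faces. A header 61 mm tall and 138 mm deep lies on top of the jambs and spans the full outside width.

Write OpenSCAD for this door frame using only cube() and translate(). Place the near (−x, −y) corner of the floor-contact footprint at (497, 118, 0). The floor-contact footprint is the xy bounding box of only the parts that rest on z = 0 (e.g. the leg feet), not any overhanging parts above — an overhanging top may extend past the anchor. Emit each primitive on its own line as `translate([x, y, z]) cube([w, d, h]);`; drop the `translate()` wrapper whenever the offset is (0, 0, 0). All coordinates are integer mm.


translate([497, 118, 0]) cube([83, 138, 2158]);
translate([1395, 118, 0]) cube([83, 138, 2158]);
translate([497, 118, 2158]) cube([981, 138, 61]);


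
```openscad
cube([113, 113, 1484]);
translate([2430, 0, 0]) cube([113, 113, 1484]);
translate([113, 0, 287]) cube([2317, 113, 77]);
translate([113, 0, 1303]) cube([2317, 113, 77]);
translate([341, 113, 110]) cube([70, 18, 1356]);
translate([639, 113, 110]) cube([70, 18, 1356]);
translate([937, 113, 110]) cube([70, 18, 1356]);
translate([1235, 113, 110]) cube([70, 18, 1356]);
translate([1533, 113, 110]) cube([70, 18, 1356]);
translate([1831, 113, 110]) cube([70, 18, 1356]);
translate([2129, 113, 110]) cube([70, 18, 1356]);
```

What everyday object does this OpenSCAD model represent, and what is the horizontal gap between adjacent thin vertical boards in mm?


A fence section. The picket gap is 228 mm.

Two posts, two rails, 7 pickets — a fence section. Span 2317 mm holds 7 pickets of 70 mm with 8 equal gaps: ⌊(2317 − 7·70) / 8⌋ = 228 mm.


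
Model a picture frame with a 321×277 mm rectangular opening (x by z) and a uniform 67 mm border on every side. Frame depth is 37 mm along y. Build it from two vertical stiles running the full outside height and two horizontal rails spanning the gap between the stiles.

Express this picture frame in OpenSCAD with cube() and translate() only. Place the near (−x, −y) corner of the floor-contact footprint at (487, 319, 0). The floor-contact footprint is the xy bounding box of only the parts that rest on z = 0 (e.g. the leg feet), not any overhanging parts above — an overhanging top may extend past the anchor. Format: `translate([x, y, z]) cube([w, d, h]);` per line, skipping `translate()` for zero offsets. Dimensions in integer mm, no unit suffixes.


translate([487, 319, 0]) cube([67, 37, 411]);
translate([875, 319, 0]) cube([67, 37, 411]);
translate([554, 319, 0]) cube([321, 37, 67]);
translate([554, 319, 344]) cube([321, 37, 67]);


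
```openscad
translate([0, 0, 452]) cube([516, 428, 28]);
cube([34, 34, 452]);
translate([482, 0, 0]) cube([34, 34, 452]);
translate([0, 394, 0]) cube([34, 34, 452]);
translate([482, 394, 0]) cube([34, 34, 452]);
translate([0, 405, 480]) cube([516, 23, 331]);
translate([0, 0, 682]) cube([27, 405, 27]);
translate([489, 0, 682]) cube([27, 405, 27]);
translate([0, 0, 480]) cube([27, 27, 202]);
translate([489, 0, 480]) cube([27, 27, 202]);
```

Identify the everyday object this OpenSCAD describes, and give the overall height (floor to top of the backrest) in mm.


A chair. The overall height is 811 mm.

A slab on four corner posts with a tall panel at the back — a chair. The seat slab sits at z = 452 with thickness 28, and the 331 mm backrest starts at the seat top, so the overall height is 452 + 28 + 331 = 811 mm.


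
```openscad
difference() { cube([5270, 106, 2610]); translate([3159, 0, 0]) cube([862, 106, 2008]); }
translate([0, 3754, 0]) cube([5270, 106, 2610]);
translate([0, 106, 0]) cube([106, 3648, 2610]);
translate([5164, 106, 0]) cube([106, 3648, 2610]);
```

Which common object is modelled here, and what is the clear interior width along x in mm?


A single room. The interior width is 5058 mm.

Four walls enclosing a rectangle with a door in the front wall — a room. Outside width 5270 minus two 106 mm walls gives 5058 mm.


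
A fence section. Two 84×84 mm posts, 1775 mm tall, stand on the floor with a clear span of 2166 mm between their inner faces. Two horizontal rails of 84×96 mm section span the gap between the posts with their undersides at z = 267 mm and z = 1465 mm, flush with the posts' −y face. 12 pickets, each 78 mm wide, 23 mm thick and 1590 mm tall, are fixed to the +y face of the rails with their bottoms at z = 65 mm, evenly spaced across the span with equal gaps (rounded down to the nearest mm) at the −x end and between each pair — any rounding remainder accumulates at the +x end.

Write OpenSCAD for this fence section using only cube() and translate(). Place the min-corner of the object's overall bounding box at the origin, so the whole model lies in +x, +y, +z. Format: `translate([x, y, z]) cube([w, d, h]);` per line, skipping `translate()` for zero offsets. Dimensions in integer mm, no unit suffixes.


cube([84, 84, 1775]);
translate([2250, 0, 0]) cube([84, 84, 1775]);
translate([84, 0, 267]) cube([2166, 84, 96]);
translate([84, 0, 1465]) cube([2166, 84, 96]);
translate([178, 84, 65]) cube([78, 23, 1590]);
translate([350, 84, 65]) cube([78, 23, 1590]);
translate([522, 84, 65]) cube([78, 23, 1590]);
translate([694, 84, 65]) cube([78, 23, 1590]);
translate([866, 84, 65]) cube([78, 23, 1590]);
translate([1038, 84, 65]) cube([78, 23, 1590]);
translate([1210, 84, 65]) cube([78, 23, 1590]);
translate([1382, 84, 65]) cube([78, 23, 1590]);
translate([1554, 84, 65]) cube([78, 23, 1590]);
translate([1726, 84, 65]) cube([78, 23, 1590]);
translate([1898, 84, 65]) cube([78, 23, 1590]);
translate([2070, 84, 65]) cube([78, 23, 1590]);


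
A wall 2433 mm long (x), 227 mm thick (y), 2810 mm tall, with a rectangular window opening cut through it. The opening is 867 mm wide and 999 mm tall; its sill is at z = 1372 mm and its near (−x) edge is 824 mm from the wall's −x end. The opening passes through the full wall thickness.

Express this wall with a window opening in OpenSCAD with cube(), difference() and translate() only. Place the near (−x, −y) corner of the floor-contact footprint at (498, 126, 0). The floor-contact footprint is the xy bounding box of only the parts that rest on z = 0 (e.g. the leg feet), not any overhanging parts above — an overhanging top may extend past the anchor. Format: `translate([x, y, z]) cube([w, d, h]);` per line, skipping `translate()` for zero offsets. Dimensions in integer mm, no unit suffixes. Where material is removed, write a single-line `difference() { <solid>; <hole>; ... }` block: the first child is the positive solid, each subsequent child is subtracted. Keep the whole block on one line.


difference() { translate([498, 126, 0]) cube([2433, 227, 2810]); translate([1322, 126, 1372]) cube([867, 227, 999]); }


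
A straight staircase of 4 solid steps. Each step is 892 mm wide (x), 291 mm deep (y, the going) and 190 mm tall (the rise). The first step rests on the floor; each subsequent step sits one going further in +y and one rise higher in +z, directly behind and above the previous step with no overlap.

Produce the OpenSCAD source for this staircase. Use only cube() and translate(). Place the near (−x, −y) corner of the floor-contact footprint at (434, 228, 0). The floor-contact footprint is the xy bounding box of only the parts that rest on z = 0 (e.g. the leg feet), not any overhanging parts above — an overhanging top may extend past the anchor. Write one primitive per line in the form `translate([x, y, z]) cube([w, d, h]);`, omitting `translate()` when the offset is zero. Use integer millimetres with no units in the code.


translate([434, 228, 0]) cube([892, 291, 190]);
translate([434, 519, 190]) cube([892, 291, 190]);
translate([434, 810, 380]) cube([892, 291, 190]);
translate([434, 1101, 570]) cube([892, 291, 190]);


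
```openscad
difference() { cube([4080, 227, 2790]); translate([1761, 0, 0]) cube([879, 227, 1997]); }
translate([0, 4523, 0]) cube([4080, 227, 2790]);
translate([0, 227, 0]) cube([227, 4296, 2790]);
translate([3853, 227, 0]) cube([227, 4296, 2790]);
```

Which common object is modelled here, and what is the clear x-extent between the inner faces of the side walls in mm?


A single room. The interior width is 3626 mm.

Four walls enclosing a rectangle with a door in the front wall — a room. Outside width 4080 minus two 227 mm walls gives 3626 mm.


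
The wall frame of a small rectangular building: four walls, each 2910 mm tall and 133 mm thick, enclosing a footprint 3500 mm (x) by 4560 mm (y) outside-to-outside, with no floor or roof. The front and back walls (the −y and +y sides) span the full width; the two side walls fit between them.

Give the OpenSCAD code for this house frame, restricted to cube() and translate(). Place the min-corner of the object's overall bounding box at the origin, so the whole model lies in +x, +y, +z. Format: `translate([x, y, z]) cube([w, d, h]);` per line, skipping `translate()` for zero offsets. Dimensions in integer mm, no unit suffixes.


cube([3500, 133, 2910]);
translate([0, 4427, 0]) cube([3500, 133, 2910]);
translate([0, 133, 0]) cube([133, 4294, 2910]);
translate([3367, 133, 0]) cube([133, 4294, 2910]);


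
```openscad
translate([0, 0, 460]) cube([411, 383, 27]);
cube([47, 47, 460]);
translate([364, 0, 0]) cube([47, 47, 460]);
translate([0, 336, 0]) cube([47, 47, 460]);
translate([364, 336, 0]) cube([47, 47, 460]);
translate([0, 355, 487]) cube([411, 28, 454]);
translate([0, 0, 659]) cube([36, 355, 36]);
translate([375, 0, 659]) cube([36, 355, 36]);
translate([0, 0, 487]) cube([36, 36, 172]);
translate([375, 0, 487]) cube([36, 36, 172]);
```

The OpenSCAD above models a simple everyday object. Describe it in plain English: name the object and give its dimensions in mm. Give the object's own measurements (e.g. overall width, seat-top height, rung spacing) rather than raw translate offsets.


A chair. The seat is a 411×383×27 mm slab with its top at z = 487 mm, on four 47×47 mm corner legs (flush with the seat edges, standing on z = 0). A flat backrest 28 mm thick, 454 mm tall, spans the full seat width and rises from the seat top along its +y edge, rear face flush with the rear of the seat. Two armrests of 36×36 mm section run along each side from the seat's front edge to the front of the backrest, top faces 208 mm above the seat top and outer faces flush with the seat's x-edges; a 36×36 mm post under the front of each armrest stands on the seat at the front corner.


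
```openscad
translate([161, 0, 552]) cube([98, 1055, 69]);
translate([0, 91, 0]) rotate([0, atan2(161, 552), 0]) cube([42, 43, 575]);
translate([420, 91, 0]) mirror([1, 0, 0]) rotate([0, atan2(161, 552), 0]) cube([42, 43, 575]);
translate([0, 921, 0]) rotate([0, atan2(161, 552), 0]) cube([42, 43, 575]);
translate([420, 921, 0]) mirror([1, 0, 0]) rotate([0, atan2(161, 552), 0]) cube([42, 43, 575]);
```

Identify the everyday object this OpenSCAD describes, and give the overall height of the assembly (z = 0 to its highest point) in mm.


A sawhorse. The overall height is 621 mm.

A beam across two mirrored pairs of raked legs — a sawhorse. The beam's underside is at z = 552 (matching the legs' vertical rise in atan2(161, 552)) and the beam is 69 mm tall, so its top is at 552 + 69 = 621 mm. The raked legs top out at the beam's underside, so that is the highest point.


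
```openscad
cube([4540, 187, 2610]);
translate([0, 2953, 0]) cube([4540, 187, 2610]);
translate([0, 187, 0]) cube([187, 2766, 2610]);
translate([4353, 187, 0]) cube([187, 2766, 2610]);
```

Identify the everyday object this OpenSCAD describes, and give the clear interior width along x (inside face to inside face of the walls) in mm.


A house (or room) frame. The interior width is 4166 mm.

Four 2610 mm walls enclosing a rectangle with no floor or roof — a room or house frame. Outside width is 4540 mm and wall thickness is 187 mm, so the interior width is 4540 − 2 × 187 = 4166 mm.


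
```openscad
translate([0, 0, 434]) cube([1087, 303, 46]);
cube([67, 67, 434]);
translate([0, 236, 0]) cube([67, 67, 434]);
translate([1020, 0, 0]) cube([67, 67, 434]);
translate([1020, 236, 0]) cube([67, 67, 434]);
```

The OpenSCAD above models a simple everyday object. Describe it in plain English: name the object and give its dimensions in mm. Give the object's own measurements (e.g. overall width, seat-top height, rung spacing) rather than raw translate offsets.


A bench: a 1087×303 mm seat slab, 46 mm thick, top at z = 480 mm, on four 67×67 mm square legs flush with the seat corners and standing on z = 0.


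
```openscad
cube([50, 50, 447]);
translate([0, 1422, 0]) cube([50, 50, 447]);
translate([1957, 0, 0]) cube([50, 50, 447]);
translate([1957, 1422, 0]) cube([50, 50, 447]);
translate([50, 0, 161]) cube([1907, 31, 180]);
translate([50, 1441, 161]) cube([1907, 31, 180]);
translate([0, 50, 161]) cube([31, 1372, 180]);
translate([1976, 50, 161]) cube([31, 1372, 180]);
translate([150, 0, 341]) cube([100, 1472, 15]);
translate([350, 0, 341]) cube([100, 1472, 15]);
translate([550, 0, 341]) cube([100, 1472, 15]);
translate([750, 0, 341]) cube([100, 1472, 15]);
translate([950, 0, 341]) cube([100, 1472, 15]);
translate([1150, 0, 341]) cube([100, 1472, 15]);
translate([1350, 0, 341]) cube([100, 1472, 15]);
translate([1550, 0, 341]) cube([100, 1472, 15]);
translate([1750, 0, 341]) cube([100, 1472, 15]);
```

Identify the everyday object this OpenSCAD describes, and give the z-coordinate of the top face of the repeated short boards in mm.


A bed frame. The slat-top height is 356 mm.

Four posts, four rails, and a row of slats — a bed frame. Slats sit on the rails at z = 161 + 180 = 341; with slat thickness 15, the top is 356 mm.


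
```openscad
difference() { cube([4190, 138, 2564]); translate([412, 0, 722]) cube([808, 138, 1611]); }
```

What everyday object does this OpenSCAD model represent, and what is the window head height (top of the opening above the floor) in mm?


A wall with a window opening. The window head height is 2333 mm.

A wall with a rectangular opening subtracted — a window. Sill at z = 722, opening 1611 mm tall, so the head is at 722 + 1611 = 2333 mm.


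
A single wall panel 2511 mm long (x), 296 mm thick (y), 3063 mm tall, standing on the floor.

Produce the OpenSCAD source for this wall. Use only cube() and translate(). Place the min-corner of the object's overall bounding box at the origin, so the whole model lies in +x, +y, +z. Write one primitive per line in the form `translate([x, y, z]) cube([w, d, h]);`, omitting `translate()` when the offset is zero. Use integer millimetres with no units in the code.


cube([2511, 296, 3063]);


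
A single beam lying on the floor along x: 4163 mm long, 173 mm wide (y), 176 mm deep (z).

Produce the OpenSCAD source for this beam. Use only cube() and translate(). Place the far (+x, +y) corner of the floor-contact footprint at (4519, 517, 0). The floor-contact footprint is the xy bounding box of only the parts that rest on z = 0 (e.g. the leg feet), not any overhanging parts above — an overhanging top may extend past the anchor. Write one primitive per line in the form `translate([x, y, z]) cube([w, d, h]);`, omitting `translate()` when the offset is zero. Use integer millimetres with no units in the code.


translate([356, 344, 0]) cube([4163, 173, 176]);


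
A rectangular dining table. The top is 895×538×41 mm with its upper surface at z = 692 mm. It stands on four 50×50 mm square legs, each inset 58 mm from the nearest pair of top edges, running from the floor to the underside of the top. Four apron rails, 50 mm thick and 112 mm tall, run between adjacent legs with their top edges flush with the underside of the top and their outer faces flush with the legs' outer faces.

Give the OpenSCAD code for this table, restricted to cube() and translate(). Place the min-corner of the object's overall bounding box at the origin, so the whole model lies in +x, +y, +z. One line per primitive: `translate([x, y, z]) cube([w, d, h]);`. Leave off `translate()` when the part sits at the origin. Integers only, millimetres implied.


translate([0, 0, 651]) cube([895, 538, 41]);
translate([58, 58, 0]) cube([50, 50, 651]);
translate([787, 58, 0]) cube([50, 50, 651]);
translate([58, 430, 0]) cube([50, 50, 651]);
translate([787, 430, 0]) cube([50, 50, 651]);
translate([108, 58, 539]) cube([679, 50, 112]);
translate([108, 430, 539]) cube([679, 50, 112]);
translate([58, 108, 539]) cube([50, 322, 112]);
translate([787, 108, 539]) cube([50, 322, 112]);


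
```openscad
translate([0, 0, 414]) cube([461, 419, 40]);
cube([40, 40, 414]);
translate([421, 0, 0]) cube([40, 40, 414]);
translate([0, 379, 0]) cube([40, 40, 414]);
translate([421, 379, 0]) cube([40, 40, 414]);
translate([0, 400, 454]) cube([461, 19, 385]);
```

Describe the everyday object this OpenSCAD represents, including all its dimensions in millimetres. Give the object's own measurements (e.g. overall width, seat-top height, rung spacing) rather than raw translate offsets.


A chair. The seat is a 461×419×40 mm slab with its top at z = 454 mm, on four 40×40 mm corner legs (flush with the seat edges, standing on z = 0). A flat backrest 19 mm thick, 385 mm tall, spans the full seat width and rises from the seat top along its +y edge, rear face flush with the rear of the seat.
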